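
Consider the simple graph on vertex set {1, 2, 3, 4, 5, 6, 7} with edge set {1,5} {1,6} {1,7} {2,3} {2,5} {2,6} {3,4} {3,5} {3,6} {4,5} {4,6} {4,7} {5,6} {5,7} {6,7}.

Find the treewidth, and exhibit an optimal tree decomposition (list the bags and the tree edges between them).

The largest bag has 4 vertices, giving width 3; this decomposition certifies tw(G) ≤ 3. On the other hand G contains the 4-clique {1, 5, 6, 7}. A clique must lie in a single bag of any decomposition, so no decomposition can have width below 3. Therefore the treewidth is 3.

Treewidth 3.
One optimal decomposition is:
Bags: B1 = {3, 4, 5, 6}  B2 = {2, 3, 5, 6}  B3 = {4, 5, 6, 7}  B4 = {1, 5, 6, 7}
Tree: B1–B2, B1–B3, B3–B4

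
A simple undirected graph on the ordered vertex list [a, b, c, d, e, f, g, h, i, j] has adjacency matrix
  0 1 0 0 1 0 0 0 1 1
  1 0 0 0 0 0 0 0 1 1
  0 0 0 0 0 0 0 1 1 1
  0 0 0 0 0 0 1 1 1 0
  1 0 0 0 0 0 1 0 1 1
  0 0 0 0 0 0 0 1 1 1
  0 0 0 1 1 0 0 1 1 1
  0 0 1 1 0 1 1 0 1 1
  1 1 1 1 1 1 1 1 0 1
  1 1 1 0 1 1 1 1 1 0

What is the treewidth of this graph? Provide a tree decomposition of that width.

Each bag holds 4 vertices, so the decomposition has width 3, which upper-bounds the treewidth. On the other hand G contains the 4-clique {d, g, h, i}. A clique must lie in a single bag of any decomposition, so no decomposition can have width below 3. Therefore the treewidth is 3.

Treewidth 3.
Bags: B1 = {g, h, i, j}  B2 = {c, h, i, j}  B3 = {e, g, i, j}  B4 = {a, e, i, j}  B5 = {f, h, i, j}  B6 = {d, g, h, i}  B7 = {a, b, i, j}
Tree: B1–B2, B1–B3, B3–B4, B1–B5, B1–B6, B4–B7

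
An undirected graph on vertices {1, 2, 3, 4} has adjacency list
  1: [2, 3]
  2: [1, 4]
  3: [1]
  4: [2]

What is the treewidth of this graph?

1

A width-1 tree decomposition is:
Bags: B1 = {1, 3}  B2 = {1, 2}  B3 = {2, 4}
Tree: B1–B2, B2–B3
Each bag holds 2 vertices, so the decomposition has width 1, which upper-bounds the treewidth. G has an edge, so its treewidth is at least 1. The upper and lower bounds meet at 1, so that is the treewidth.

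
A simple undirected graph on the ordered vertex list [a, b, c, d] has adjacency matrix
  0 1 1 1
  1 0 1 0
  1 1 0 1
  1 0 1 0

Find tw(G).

A width-2 tree decomposition is:
Bags: B1 = {a, b, c}  B2 = {a, c, d}
Tree: B1–B2
Every bag has size at most 3, so the width is 3 − 1 = 2 and tw(G) ≤ 2. For the lower bound, the 3 vertices {a, c, d} are pairwise adjacent, and any tree decomposition puts a clique entirely inside one bag — forcing width ≥ 2. The upper and lower bounds meet at 2, so that is the treewidth.

2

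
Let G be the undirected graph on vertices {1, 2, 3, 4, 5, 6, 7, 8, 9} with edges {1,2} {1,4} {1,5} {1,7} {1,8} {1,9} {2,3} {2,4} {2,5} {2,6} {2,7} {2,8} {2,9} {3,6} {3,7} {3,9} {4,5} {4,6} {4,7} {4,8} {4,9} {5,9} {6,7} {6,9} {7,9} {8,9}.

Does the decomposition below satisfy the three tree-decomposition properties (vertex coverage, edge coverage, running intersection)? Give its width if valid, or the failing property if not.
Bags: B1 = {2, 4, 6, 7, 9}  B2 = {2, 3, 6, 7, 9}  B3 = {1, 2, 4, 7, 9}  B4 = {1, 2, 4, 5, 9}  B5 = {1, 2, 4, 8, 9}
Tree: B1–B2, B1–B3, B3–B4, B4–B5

Yes; width 4.

Vertex coverage: the bags together contain {1, 2, 3, 4, 5, 6, 7, 8, 9}, the full vertex set. Edge coverage: each edge of G has both endpoints in at least one bag. Running intersection: for every vertex, the bags containing it form a connected subtree. All three properties hold, so this is a valid tree decomposition of width max|bag| − 1 = 4, and hence tw(G) ≤ 4.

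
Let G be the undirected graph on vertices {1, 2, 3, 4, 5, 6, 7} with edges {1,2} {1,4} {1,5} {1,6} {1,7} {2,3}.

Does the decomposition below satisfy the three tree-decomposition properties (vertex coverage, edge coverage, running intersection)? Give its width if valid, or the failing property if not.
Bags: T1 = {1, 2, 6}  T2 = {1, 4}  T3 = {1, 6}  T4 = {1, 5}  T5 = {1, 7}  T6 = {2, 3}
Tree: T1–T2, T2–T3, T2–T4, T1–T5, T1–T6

No — bags containing vertex 6 are not connected in the tree.

A tree decomposition must satisfy three properties: every vertex lies in some bag; for every edge, both endpoints lie together in some bag; and for every vertex, the bags containing it form a connected subtree. Here bags containing vertex 6 are not connected in the tree, so the decomposition is invalid.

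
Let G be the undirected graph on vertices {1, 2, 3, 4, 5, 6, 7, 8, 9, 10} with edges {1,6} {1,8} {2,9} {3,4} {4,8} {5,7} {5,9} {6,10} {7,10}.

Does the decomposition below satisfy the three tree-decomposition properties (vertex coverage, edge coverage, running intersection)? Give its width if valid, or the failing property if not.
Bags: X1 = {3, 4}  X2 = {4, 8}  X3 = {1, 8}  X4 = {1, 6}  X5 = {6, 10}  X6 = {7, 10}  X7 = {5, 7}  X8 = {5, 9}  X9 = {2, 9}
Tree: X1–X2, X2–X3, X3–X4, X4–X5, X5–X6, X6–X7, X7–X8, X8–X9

Vertex coverage: the bags together contain {1, 2, 3, 4, 5, 6, 7, 8, 9, 10}, the full vertex set. Edge coverage: each edge of G has both endpoints in at least one bag. Running intersection: for every vertex, the bags containing it form a connected subtree. All three properties hold, so this is a valid tree decomposition of width max|bag| − 1 = 1, and hence tw(G) ≤ 1.

Yes; width 1.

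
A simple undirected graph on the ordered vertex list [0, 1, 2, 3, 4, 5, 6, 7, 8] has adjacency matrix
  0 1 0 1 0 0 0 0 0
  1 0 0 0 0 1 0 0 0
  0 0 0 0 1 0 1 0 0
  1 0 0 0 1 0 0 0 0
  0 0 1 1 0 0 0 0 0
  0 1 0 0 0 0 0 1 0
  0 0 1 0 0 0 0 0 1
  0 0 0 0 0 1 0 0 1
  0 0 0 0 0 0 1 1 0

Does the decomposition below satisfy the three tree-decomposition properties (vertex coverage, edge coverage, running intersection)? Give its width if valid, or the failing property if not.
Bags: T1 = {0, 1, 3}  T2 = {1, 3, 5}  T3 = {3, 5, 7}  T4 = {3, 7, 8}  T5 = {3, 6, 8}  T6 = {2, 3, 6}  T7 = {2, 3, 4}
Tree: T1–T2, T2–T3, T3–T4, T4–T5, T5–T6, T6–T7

Yes; width 2.

Vertex coverage: the bags together contain {0, 1, 2, 3, 4, 5, 6, 7, 8}, the full vertex set. Edge coverage: each edge of G has both endpoints in at least one bag. Running intersection: for every vertex, the bags containing it form a connected subtree. All three properties hold, so this is a valid tree decomposition of width max|bag| − 1 = 2, and hence tw(G) ≤ 2.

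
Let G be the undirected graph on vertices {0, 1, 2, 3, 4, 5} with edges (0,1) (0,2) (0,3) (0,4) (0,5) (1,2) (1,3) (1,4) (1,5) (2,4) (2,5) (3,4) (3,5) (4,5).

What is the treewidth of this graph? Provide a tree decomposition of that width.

Every bag has size at most 5, so the width is 5 − 1 = 4 and tw(G) ≤ 4. On the other hand G contains the 5-clique {0, 1, 2, 4, 5}. A clique must lie in a single bag of any decomposition, so no decomposition can have width below 4. Combining the bounds, tw(G) = 4.

Treewidth 4.
One optimal decomposition is:
Bags: B1 = {0, 1, 3, 4, 5}  B2 = {0, 1, 2, 4, 5}
Tree: B1–B2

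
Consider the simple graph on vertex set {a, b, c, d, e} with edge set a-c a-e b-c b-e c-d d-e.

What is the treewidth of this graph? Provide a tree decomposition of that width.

Treewidth 2.
One such decomposition:
Bags: B1 = {a, c, e}  B2 = {c, d, e}  B3 = {b, c, e}
Tree: B1–B2, B2–B3

Each bag holds 3 vertices, so the decomposition has width 2, which upper-bounds the treewidth. Since a–c–d–e–a is a cycle in G, G is not acyclic. Forests are exactly the graphs of treewidth ≤ 1, so tw(G) ≥ 2. The upper and lower bounds meet at 2, so that is the treewidth.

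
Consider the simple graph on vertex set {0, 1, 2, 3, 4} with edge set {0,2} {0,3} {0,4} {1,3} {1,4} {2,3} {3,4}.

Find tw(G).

A width-2 tree decomposition is:
Bags: B1 = {0, 3, 4}  B2 = {1, 3, 4}  B3 = {0, 2, 3}
Tree: B1–B2, B1–B3
Every bag has size at most 3, so the width is 3 − 1 = 2 and tw(G) ≤ 2. For the lower bound, the 3 vertices {0, 2, 3} are pairwise adjacent, and any tree decomposition puts a clique entirely inside one bag — forcing width ≥ 2. Therefore the treewidth is 2.

2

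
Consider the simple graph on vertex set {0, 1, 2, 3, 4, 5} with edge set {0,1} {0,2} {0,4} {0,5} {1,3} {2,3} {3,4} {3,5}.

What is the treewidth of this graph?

A width-2 tree decomposition is:
Bags: B1 = {0, 3, 4}  B2 = {0, 2, 3}  B3 = {0, 3, 5}  B4 = {0, 1, 3}
Tree: B1–B2, B2–B3, B3–B4
Every bag has size at most 3, so the width is 3 − 1 = 2 and tw(G) ≤ 2. The edges 0–4–3–2–0 form a cycle, so G is not a tree and its treewidth is at least 2. Hence tw(G) = 2 exactly.

2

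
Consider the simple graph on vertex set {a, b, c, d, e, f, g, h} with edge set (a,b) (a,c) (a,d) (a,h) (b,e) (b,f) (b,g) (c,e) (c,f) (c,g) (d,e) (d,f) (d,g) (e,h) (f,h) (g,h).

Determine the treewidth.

A width-4 tree decomposition is:
Bags: B1 = {b, c, d, e, h}  B2 = {a, b, c, d, h}  B3 = {b, c, d, g, h}  B4 = {b, c, d, f, h}
Tree: B1–B2, B2–B3, B3–B4
Every bag has size at most 5, so the width is 5 − 1 = 4 and tw(G) ≤ 4. For the lower bound: the 5 vertex sets {b,e}, {a,d}, {c,g}, {h}, {f} are disjoint, each induces a connected subgraph, and every pair is joined by at least one edge of G. Contracting each set to a single vertex therefore yields K_{5} as a minor, and since treewidth is minor-monotone, tw(G) ≥ tw(K_{5}) = 4. Therefore the treewidth is 4.

4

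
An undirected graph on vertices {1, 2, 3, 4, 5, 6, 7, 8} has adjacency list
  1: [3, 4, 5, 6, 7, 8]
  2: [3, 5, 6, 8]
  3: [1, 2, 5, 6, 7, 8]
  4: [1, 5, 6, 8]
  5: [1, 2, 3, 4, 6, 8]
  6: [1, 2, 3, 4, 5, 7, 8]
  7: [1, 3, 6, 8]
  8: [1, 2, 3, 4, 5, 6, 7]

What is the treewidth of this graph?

4

A width-4 tree decomposition is:
Bags: B1 = {1, 3, 5, 6, 8}  B2 = {2, 3, 5, 6, 8}  B3 = {1, 3, 6, 7, 8}  B4 = {1, 4, 5, 6, 8}
Tree: B1–B2, B1–B3, B1–B4
Each bag holds 5 vertices, so the decomposition has width 4, which upper-bounds the treewidth. On the other hand G contains the 5-clique {1, 3, 5, 6, 8}. A clique must lie in a single bag of any decomposition, so no decomposition can have width below 4. The upper and lower bounds meet at 4, so that is the treewidth.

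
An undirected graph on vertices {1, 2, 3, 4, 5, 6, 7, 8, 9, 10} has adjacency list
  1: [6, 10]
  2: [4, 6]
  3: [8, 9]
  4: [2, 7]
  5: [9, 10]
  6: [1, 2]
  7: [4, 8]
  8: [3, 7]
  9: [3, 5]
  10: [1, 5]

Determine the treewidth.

2

A width-2 tree decomposition is:
Bags: B1 = {2, 4, 6}  B2 = {1, 4, 6}  B3 = {1, 4, 10}  B4 = {4, 5, 10}  B5 = {4, 5, 9}  B6 = {3, 4, 9}  B7 = {3, 4, 8}  B8 = {4, 7, 8}
Tree: B1–B2, B2–B3, B3–B4, B4–B5, B5–B6, B6–B7, B7–B8
The largest bag has 3 vertices, giving width 2; this decomposition certifies tw(G) ≤ 2. For the lower bound, G contains the cycle 4–2–6–1–10–5–9–3–8–7–4, so G is not a forest; only forests have treewidth ≤ 1, hence tw(G) ≥ 2. The upper and lower bounds meet at 2, so that is the treewidth.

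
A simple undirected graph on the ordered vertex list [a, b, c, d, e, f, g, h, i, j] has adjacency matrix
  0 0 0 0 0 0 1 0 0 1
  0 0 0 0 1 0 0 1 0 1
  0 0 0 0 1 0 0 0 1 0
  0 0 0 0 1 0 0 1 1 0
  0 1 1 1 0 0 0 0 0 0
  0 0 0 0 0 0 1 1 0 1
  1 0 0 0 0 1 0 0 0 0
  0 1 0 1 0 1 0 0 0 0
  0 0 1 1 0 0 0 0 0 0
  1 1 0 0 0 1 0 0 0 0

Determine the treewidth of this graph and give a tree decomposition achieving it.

Treewidth 2.
Bags: B1 = {a, f, g}  B2 = {a, f, j}  B3 = {f, h, j}  B4 = {b, h, j}  B5 = {b, d, h}  B6 = {b, d, e}  B7 = {d, e, i}  B8 = {c, e, i}
Tree: B1–B2, B2–B3, B3–B4, B4–B5, B5–B6, B6–B7, B7–B8

The largest bag has 3 vertices, giving width 2; this decomposition certifies tw(G) ≤ 2. Since g–a–j–f–g is a cycle in G, G is not acyclic. Forests are exactly the graphs of treewidth ≤ 1, so tw(G) ≥ 2. Therefore the treewidth is 2.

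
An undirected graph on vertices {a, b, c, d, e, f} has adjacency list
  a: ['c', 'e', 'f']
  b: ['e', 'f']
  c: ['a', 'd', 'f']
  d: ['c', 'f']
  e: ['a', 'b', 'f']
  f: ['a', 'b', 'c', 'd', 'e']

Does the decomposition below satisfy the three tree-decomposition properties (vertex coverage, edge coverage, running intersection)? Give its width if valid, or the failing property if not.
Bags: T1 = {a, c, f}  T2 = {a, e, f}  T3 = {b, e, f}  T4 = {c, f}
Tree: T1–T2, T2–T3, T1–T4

A tree decomposition must satisfy three properties: every vertex lies in some bag; for every edge, both endpoints lie together in some bag; and for every vertex, the bags containing it form a connected subtree. Here vertex d appears in no bag, so the decomposition is invalid.

No — vertex d appears in no bag.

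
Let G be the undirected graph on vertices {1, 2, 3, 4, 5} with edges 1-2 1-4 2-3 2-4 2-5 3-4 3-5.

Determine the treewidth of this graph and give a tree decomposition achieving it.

Treewidth 2.
One such decomposition:
Bags: B1 = {1, 2, 4}  B2 = {2, 3, 4}  B3 = {2, 3, 5}
Tree: B1–B2, B2–B3

Every bag has size at most 3, so the width is 3 − 1 = 2 and tw(G) ≤ 2. For the lower bound, the 3 vertices {1, 2, 4} are pairwise adjacent, and any tree decomposition puts a clique entirely inside one bag — forcing width ≥ 2. Hence tw(G) = 2 exactly.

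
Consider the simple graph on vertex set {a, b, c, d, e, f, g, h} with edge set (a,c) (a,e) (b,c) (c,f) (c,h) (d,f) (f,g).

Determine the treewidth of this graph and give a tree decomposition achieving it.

The largest bag has 2 vertices, giving width 1; this decomposition certifies tw(G) ≤ 1. Since G has at least one edge (e.g. a–c), it is not an edgeless graph, so tw(G) ≥ 1. Therefore the treewidth is 1.

Treewidth 1.
One such decomposition:
Bags: B1 = {a, c}  B2 = {b, c}  B3 = {c, h}  B4 = {c, f}  B5 = {a, e}  B6 = {d, f}  B7 = {f, g}
Tree: B1–B2, B1–B3, B2–B4, B1–B5, B4–B6, B6–B7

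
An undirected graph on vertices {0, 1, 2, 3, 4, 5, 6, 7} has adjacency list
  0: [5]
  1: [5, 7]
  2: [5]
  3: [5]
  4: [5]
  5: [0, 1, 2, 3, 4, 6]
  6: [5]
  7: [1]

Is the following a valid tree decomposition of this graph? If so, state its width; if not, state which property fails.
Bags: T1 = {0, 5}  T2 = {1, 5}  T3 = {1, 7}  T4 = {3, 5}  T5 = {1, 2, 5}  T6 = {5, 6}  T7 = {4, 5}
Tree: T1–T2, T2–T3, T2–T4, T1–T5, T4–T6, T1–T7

A tree decomposition must satisfy three properties: every vertex lies in some bag; for every edge, both endpoints lie together in some bag; and for every vertex, the bags containing it form a connected subtree. Here bags containing vertex 1 are not connected in the tree, so the decomposition is invalid.

No — bags containing vertex 1 are not connected in the tree.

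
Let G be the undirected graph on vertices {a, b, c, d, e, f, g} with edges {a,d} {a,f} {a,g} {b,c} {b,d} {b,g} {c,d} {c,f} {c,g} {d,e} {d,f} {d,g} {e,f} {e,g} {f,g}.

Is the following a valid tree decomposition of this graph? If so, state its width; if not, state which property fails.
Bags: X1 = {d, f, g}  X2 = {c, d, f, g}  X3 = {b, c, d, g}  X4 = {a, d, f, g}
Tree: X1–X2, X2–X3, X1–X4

No — vertex e appears in no bag.

A tree decomposition must satisfy three properties: every vertex lies in some bag; for every edge, both endpoints lie together in some bag; and for every vertex, the bags containing it form a connected subtree. Here vertex e appears in no bag, so the decomposition is invalid.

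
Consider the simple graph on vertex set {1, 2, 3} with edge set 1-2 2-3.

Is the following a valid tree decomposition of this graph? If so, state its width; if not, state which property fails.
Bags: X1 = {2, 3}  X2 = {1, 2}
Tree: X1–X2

Checking the three conditions: (i) the bags cover all of {1, 2, 3}; (ii) for each edge, some bag contains both endpoints; (iii) the bags containing any fixed vertex form a subtree. All hold, so the decomposition is valid with width 2 − 1 = 1.

Yes; width 1.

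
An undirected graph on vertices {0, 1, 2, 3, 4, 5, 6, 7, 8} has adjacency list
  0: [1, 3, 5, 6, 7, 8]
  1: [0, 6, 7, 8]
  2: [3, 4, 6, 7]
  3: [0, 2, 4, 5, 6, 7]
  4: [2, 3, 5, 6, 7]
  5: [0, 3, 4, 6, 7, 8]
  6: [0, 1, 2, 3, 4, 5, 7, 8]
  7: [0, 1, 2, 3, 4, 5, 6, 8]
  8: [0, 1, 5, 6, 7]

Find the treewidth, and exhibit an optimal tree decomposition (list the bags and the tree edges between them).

Treewidth 4.
Bags: B1 = {0, 5, 6, 7, 8}  B2 = {0, 1, 6, 7, 8}  B3 = {0, 3, 5, 6, 7}  B4 = {3, 4, 5, 6, 7}  B5 = {2, 3, 4, 6, 7}
Tree: B1–B2, B1–B3, B3–B4, B4–B5

The largest bag has 5 vertices, giving width 4; this decomposition certifies tw(G) ≤ 4. Conversely, {0, 1, 6, 7, 8} is a clique of size 5, and the vertices of any clique must share a bag in every tree decomposition; so some bag has ≥ 5 vertices and tw(G) ≥ 4. Hence tw(G) = 4 exactly.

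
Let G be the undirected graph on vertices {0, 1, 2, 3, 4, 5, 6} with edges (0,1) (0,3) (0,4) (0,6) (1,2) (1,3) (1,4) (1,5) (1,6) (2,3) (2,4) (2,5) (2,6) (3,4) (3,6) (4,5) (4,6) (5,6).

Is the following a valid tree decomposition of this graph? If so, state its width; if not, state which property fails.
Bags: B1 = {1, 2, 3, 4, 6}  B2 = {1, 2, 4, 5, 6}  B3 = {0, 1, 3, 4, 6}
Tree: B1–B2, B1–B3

Yes; width 4.

Every vertex of G appears in some bag (union = {0, 1, 2, 3, 4, 5, 6}); every edge is covered by a bag; and for each vertex v the set of bags containing v is connected in the bag tree. The decomposition is therefore valid. The largest bag has 5 vertices, so the width is 4.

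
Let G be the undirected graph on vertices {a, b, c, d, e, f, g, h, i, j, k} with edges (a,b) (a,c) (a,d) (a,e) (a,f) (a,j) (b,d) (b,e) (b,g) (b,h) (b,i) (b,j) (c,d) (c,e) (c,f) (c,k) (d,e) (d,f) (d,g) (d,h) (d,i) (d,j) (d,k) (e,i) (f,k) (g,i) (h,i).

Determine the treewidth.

3

A width-3 tree decomposition is:
Bags: B1 = {b, d, h, i}  B2 = {b, d, g, i}  B3 = {b, d, e, i}  B4 = {a, b, d, e}  B5 = {a, c, d, e}  B6 = {a, b, d, j}  B7 = {a, c, d, f}  B8 = {c, d, f, k}
Tree: B1–B2, B2–B3, B3–B4, B4–B5, B4–B6, B5–B7, B7–B8
Every bag has size at most 4, so the width is 4 − 1 = 3 and tw(G) ≤ 3. Conversely, {a, c, d, e} is a clique of size 4, and the vertices of any clique must share a bag in every tree decomposition; so some bag has ≥ 4 vertices and tw(G) ≥ 3. Hence tw(G) = 3 exactly.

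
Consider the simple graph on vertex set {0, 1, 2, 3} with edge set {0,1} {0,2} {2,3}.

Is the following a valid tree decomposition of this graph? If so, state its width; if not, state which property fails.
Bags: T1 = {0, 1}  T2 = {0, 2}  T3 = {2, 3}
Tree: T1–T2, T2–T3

Checking the three conditions: (i) the bags cover all of {0, 1, 2, 3}; (ii) for each edge, some bag contains both endpoints; (iii) the bags containing any fixed vertex form a subtree. All hold, so the decomposition is valid with width 2 − 1 = 1.

Yes; width 1.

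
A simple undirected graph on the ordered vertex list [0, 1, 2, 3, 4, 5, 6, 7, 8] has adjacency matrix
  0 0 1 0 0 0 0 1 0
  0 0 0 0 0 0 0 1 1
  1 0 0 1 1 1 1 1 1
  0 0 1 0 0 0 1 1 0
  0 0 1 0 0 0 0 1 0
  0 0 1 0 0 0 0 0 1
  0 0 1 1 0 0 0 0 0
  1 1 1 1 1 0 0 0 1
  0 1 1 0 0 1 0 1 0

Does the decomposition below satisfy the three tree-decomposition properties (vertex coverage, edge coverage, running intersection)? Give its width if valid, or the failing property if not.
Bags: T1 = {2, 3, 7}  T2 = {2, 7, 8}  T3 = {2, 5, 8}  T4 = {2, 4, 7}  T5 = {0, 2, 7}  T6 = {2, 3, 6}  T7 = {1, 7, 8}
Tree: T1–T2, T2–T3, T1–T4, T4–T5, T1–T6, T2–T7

Yes; width 2.

Checking the three conditions: (i) the bags cover all of {0, 1, 2, 3, 4, 5, 6, 7, 8}; (ii) for each edge, some bag contains both endpoints; (iii) the bags containing any fixed vertex form a subtree. All hold, so the decomposition is valid with width 3 − 1 = 2.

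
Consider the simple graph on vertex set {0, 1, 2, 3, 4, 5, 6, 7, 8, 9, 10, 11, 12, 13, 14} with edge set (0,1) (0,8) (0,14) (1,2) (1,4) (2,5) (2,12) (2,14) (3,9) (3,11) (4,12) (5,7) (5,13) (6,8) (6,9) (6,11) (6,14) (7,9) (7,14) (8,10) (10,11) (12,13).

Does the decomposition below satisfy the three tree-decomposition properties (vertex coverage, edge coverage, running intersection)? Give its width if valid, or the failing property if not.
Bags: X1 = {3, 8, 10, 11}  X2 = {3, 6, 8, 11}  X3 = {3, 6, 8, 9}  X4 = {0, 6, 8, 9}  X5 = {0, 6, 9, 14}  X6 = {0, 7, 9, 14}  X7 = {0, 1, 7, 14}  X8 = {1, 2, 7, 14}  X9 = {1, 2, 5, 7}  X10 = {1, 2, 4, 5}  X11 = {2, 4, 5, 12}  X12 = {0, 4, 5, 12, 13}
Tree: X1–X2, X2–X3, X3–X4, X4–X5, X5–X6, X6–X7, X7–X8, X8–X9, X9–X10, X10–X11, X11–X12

A tree decomposition must satisfy three properties: every vertex lies in some bag; for every edge, both endpoints lie together in some bag; and for every vertex, the bags containing it form a connected subtree. Here bags containing vertex 0 are not connected in the tree, so the decomposition is invalid.

No — bags containing vertex 0 are not connected in the tree.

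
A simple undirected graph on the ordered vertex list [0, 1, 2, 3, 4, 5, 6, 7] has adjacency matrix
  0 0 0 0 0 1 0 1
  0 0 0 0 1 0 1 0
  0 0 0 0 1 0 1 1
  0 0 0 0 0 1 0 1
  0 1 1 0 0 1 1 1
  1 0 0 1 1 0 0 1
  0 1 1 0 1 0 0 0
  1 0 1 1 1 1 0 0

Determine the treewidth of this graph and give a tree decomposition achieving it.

Treewidth 2.
One optimal decomposition is:
Bags: B1 = {2, 4, 7}  B2 = {4, 5, 7}  B3 = {3, 5, 7}  B4 = {2, 4, 6}  B5 = {1, 4, 6}  B6 = {0, 5, 7}
Tree: B1–B2, B2–B3, B1–B4, B4–B5, B3–B6

Each bag holds 3 vertices, so the decomposition has width 2, which upper-bounds the treewidth. Conversely, {0, 5, 7} is a clique of size 3, and the vertices of any clique must share a bag in every tree decomposition; so some bag has ≥ 3 vertices and tw(G) ≥ 2. Hence tw(G) = 2 exactly.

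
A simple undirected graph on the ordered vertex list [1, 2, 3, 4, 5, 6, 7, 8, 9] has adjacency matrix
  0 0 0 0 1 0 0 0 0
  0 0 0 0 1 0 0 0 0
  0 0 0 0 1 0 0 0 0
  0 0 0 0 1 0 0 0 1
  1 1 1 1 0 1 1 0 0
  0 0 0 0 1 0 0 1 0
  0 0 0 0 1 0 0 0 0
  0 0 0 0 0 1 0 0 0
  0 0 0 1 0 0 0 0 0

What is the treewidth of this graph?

A width-1 tree decomposition is:
Bags: B1 = {5, 6}  B2 = {3, 5}  B3 = {1, 5}  B4 = {4, 5}  B5 = {5, 7}  B6 = {4, 9}  B7 = {6, 8}  B8 = {2, 5}
Tree: B1–B2, B2–B3, B1–B4, B2–B5, B4–B6, B1–B7, B4–B8
Every bag has size at most 2, so the width is 2 − 1 = 1 and tw(G) ≤ 1. G has an edge, so its treewidth is at least 1. Hence tw(G) = 1 exactly.

1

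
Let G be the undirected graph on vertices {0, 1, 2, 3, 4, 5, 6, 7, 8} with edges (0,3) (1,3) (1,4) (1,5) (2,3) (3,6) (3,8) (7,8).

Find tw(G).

A width-1 tree decomposition is:
Bags: B1 = {3, 8}  B2 = {1, 3}  B3 = {1, 4}  B4 = {3, 6}  B5 = {0, 3}  B6 = {7, 8}  B7 = {1, 5}  B8 = {2, 3}
Tree: B1–B2, B2–B3, B1–B4, B2–B5, B1–B6, B3–B7, B1–B8
The largest bag has 2 vertices, giving width 1; this decomposition certifies tw(G) ≤ 1. Since G has at least one edge (e.g. 3–8), it is not an edgeless graph, so tw(G) ≥ 1. Therefore the treewidth is 1.

1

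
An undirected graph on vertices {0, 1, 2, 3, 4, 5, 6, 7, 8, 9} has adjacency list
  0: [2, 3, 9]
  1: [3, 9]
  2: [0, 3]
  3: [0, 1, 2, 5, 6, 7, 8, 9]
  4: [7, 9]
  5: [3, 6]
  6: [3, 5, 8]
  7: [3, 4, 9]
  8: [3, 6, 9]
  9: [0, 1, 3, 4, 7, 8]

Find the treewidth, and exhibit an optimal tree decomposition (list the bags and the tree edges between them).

The largest bag has 3 vertices, giving width 2; this decomposition certifies tw(G) ≤ 2. For the lower bound, the 3 vertices {0, 3, 9} are pairwise adjacent, and any tree decomposition puts a clique entirely inside one bag — forcing width ≥ 2. Combining the bounds, tw(G) = 2.

Treewidth 2.
One such decomposition:
Bags: B1 = {0, 3, 9}  B2 = {3, 8, 9}  B3 = {1, 3, 9}  B4 = {3, 6, 8}  B5 = {3, 7, 9}  B6 = {0, 2, 3}  B7 = {4, 7, 9}  B8 = {3, 5, 6}
Tree: B1–B2, B2–B3, B2–B4, B2–B5, B1–B6, B5–B7, B4–B8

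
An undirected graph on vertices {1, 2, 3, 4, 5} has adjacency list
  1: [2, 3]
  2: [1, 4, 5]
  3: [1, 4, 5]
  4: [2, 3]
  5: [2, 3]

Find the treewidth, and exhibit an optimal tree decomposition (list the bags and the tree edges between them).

Treewidth 2.
Bags: B1 = {2, 3, 5}  B2 = {2, 3, 4}  B3 = {1, 2, 3}
Tree: B1–B2, B2–B3

Each bag holds 3 vertices, so the decomposition has width 2, which upper-bounds the treewidth. The edges 3–5–2–4–3 form a cycle, so G is not a tree and its treewidth is at least 2. Hence tw(G) = 2 exactly.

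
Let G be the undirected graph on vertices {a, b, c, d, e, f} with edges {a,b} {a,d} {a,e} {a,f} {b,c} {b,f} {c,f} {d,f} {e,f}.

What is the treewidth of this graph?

A width-2 tree decomposition is:
Bags: B1 = {a, b, f}  B2 = {a, d, f}  B3 = {b, c, f}  B4 = {a, e, f}
Tree: B1–B2, B1–B3, B1–B4
Each bag holds 3 vertices, so the decomposition has width 2, which upper-bounds the treewidth. Conversely, {b, c, f} is a clique of size 3, and the vertices of any clique must share a bag in every tree decomposition; so some bag has ≥ 3 vertices and tw(G) ≥ 2. Therefore the treewidth is 2.

2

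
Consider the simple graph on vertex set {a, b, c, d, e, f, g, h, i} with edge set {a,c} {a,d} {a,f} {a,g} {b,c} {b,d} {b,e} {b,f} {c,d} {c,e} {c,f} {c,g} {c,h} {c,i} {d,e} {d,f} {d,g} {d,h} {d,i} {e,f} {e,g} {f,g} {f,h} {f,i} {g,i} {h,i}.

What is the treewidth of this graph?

A width-4 tree decomposition is:
Bags: B1 = {c, d, f, g, i}  B2 = {c, d, e, f, g}  B3 = {c, d, f, h, i}  B4 = {b, c, d, e, f}  B5 = {a, c, d, f, g}
Tree: B1–B2, B1–B3, B2–B4, B1–B5
Each bag holds 5 vertices, so the decomposition has width 4, which upper-bounds the treewidth. For the lower bound, the 5 vertices {c, d, e, f, g} are pairwise adjacent, and any tree decomposition puts a clique entirely inside one bag — forcing width ≥ 4. The upper and lower bounds meet at 4, so that is the treewidth.

4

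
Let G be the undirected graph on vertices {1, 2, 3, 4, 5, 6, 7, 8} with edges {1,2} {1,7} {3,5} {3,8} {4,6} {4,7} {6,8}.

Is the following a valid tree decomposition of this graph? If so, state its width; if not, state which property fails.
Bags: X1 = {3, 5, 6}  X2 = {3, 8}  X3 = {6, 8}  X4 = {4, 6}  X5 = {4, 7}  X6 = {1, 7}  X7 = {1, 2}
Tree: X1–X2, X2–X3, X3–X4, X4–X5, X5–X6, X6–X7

No — bags containing vertex 6 are not connected in the tree.

A tree decomposition must satisfy three properties: every vertex lies in some bag; for every edge, both endpoints lie together in some bag; and for every vertex, the bags containing it form a connected subtree. Here bags containing vertex 6 are not connected in the tree, so the decomposition is invalid.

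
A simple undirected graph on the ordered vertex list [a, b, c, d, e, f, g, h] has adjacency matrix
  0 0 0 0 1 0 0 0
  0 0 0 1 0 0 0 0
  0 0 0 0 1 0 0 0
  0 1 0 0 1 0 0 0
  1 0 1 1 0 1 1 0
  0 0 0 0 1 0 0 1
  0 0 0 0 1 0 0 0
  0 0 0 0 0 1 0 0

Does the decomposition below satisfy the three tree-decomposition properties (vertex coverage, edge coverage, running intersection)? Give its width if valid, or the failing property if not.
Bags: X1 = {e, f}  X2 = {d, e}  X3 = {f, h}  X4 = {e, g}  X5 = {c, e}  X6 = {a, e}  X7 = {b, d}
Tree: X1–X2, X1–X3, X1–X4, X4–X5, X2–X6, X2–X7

Checking the three conditions: (i) the bags cover all of {a, b, c, d, e, f, g, h}; (ii) for each edge, some bag contains both endpoints; (iii) the bags containing any fixed vertex form a subtree. All hold, so the decomposition is valid with width 2 − 1 = 1.

Yes; width 1.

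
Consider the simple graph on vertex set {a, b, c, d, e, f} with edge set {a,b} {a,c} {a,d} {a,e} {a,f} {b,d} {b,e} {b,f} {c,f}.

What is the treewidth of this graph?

2

A width-2 tree decomposition is:
Bags: B1 = {a, c, f}  B2 = {a, b, f}  B3 = {a, b, e}  B4 = {a, b, d}
Tree: B1–B2, B2–B3, B3–B4
The largest bag has 3 vertices, giving width 2; this decomposition certifies tw(G) ≤ 2. On the other hand G contains the 3-clique {a, c, f}. A clique must lie in a single bag of any decomposition, so no decomposition can have width below 2. Hence tw(G) = 2 exactly.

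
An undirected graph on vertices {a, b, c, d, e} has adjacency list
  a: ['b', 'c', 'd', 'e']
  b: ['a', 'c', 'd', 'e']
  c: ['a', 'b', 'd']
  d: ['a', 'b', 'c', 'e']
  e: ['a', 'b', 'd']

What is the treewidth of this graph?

A width-3 tree decomposition is:
Bags: B1 = {a, b, d, e}  B2 = {a, b, c, d}
Tree: B1–B2
The largest bag has 4 vertices, giving width 3; this decomposition certifies tw(G) ≤ 3. For the lower bound, the 4 vertices {a, b, d, e} are pairwise adjacent, and any tree decomposition puts a clique entirely inside one bag — forcing width ≥ 3. The upper and lower bounds meet at 3, so that is the treewidth.

3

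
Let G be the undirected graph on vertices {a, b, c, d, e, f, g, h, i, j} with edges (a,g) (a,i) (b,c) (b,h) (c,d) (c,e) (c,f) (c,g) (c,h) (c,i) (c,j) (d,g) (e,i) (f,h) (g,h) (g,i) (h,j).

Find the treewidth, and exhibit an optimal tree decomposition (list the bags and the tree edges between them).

The largest bag has 3 vertices, giving width 2; this decomposition certifies tw(G) ≤ 2. On the other hand G contains the 3-clique {c, d, g}. A clique must lie in a single bag of any decomposition, so no decomposition can have width below 2. Therefore the treewidth is 2.

Treewidth 2.
One such decomposition:
Bags: B1 = {c, g, i}  B2 = {c, g, h}  B3 = {c, e, i}  B4 = {b, c, h}  B5 = {c, h, j}  B6 = {c, d, g}  B7 = {c, f, h}  B8 = {a, g, i}
Tree: B1–B2, B1–B3, B2–B4, B4–B5, B2–B6, B5–B7, B1–B8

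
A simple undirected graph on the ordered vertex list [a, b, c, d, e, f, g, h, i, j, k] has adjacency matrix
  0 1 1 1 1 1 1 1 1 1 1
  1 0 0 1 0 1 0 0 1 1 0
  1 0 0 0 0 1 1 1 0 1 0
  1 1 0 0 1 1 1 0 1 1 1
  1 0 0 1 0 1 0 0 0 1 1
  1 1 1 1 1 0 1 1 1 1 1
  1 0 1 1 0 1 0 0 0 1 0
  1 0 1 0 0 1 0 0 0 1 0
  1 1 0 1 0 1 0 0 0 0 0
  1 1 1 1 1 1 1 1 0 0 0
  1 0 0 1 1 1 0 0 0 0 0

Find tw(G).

4

A width-4 tree decomposition is:
Bags: B1 = {a, d, f, g, j}  B2 = {a, c, f, g, j}  B3 = {a, b, d, f, j}  B4 = {a, d, e, f, j}  B5 = {a, c, f, h, j}  B6 = {a, b, d, f, i}  B7 = {a, d, e, f, k}
Tree: B1–B2, B1–B3, B1–B4, B2–B5, B3–B6, B4–B7
Each bag holds 5 vertices, so the decomposition has width 4, which upper-bounds the treewidth. Conversely, {a, d, f, g, j} is a clique of size 5, and the vertices of any clique must share a bag in every tree decomposition; so some bag has ≥ 5 vertices and tw(G) ≥ 4. Combining the bounds, tw(G) = 4.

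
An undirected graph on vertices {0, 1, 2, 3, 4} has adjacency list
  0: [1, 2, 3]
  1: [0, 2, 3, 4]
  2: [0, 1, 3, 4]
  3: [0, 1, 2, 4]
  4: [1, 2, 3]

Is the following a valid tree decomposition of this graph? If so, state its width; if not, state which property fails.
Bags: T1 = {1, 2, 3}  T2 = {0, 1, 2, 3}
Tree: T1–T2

No — vertex 4 appears in no bag.

A tree decomposition must satisfy three properties: every vertex lies in some bag; for every edge, both endpoints lie together in some bag; and for every vertex, the bags containing it form a connected subtree. Here vertex 4 appears in no bag, so the decomposition is invalid.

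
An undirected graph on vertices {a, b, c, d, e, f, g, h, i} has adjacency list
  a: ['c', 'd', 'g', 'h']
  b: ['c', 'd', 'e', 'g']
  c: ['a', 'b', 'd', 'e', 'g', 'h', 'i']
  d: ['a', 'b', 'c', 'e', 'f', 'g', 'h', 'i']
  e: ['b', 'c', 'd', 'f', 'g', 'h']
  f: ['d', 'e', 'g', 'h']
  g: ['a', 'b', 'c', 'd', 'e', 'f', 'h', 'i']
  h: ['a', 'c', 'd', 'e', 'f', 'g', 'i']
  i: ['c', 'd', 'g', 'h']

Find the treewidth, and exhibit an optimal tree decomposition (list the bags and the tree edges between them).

Treewidth 4.
One such decomposition:
Bags: B1 = {c, d, g, h, i}  B2 = {c, d, e, g, h}  B3 = {d, e, f, g, h}  B4 = {a, c, d, g, h}  B5 = {b, c, d, e, g}
Tree: B1–B2, B2–B3, B2–B4, B2–B5

The largest bag has 5 vertices, giving width 4; this decomposition certifies tw(G) ≤ 4. On the other hand G contains the 5-clique {c, d, e, g, h}. A clique must lie in a single bag of any decomposition, so no decomposition can have width below 4. The upper and lower bounds meet at 4, so that is the treewidth.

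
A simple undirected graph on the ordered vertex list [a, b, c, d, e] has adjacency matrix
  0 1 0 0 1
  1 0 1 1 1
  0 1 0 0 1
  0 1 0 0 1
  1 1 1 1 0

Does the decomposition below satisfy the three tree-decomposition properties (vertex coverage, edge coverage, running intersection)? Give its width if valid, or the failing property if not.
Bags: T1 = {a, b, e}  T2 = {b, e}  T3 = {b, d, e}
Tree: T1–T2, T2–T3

A tree decomposition must satisfy three properties: every vertex lies in some bag; for every edge, both endpoints lie together in some bag; and for every vertex, the bags containing it form a connected subtree. Here vertex c appears in no bag, so the decomposition is invalid.

No — vertex c appears in no bag.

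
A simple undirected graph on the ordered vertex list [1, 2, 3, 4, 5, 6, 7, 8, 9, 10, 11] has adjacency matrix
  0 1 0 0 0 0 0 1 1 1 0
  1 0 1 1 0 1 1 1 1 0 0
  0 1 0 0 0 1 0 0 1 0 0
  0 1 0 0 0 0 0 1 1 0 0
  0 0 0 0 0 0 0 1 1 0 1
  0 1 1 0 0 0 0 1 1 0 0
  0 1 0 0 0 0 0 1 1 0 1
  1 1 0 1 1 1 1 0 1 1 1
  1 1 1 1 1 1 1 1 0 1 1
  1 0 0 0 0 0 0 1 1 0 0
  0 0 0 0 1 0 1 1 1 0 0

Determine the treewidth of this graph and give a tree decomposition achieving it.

Treewidth 3.
Bags: B1 = {2, 7, 8, 9}  B2 = {2, 6, 8, 9}  B3 = {7, 8, 9, 11}  B4 = {5, 8, 9, 11}  B5 = {2, 3, 6, 9}  B6 = {1, 2, 8, 9}  B7 = {1, 8, 9, 10}  B8 = {2, 4, 8, 9}
Tree: B1–B2, B1–B3, B3–B4, B2–B5, B1–B6, B6–B7, B2–B8

The largest bag has 4 vertices, giving width 3; this decomposition certifies tw(G) ≤ 3. On the other hand G contains the 4-clique {5, 8, 9, 11}. A clique must lie in a single bag of any decomposition, so no decomposition can have width below 3. Hence tw(G) = 3 exactly.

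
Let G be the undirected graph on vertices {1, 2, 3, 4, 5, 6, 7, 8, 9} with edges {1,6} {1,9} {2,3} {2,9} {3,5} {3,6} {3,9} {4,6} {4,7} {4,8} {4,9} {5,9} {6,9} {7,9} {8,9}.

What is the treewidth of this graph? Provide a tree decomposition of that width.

Treewidth 2.
One optimal decomposition is:
Bags: B1 = {4, 6, 9}  B2 = {4, 7, 9}  B3 = {1, 6, 9}  B4 = {3, 6, 9}  B5 = {2, 3, 9}  B6 = {4, 8, 9}  B7 = {3, 5, 9}
Tree: B1–B2, B1–B3, B1–B4, B4–B5, B2–B6, B4–B7

The largest bag has 3 vertices, giving width 2; this decomposition certifies tw(G) ≤ 2. For the lower bound, the 3 vertices {1, 6, 9} are pairwise adjacent, and any tree decomposition puts a clique entirely inside one bag — forcing width ≥ 2. Hence tw(G) = 2 exactly.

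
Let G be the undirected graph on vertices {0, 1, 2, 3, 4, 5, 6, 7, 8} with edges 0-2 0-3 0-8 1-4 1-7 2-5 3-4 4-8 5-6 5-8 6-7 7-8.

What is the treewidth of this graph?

3

A width-3 tree decomposition is:
Bags: B1 = {0, 2, 5, 6}  B2 = {0, 5, 6, 8}  B3 = {0, 6, 7, 8}  B4 = {0, 3, 7, 8}  B5 = {3, 4, 7, 8}  B6 = {1, 3, 4, 7}
Tree: B1–B2, B2–B3, B3–B4, B4–B5, B5–B6
Every bag has size at most 4, so the width is 4 − 1 = 3 and tw(G) ≤ 3. For the lower bound: the 4 vertex sets {2,5,6}, {0}, {8}, {1,3,4,7} are disjoint, each induces a connected subgraph, and every pair is joined by at least one edge of G. Contracting each set to a single vertex therefore yields K_{4} as a minor, and since treewidth is minor-monotone, tw(G) ≥ tw(K_{4}) = 3. Combining the bounds, tw(G) = 3.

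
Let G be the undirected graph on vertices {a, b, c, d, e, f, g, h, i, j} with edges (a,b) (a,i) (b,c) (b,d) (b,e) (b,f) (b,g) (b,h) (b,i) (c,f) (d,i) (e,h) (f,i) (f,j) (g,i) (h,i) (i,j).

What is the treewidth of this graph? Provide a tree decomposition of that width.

Every bag has size at most 3, so the width is 3 − 1 = 2 and tw(G) ≤ 2. On the other hand G contains the 3-clique {f, i, j}. A clique must lie in a single bag of any decomposition, so no decomposition can have width below 2. Therefore the treewidth is 2.

Treewidth 2.
Bags: B1 = {b, h, i}  B2 = {b, f, i}  B3 = {b, d, i}  B4 = {b, e, h}  B5 = {b, g, i}  B6 = {f, i, j}  B7 = {a, b, i}  B8 = {b, c, f}
Tree: B1–B2, B2–B3, B1–B4, B1–B5, B2–B6, B5–B7, B2–B8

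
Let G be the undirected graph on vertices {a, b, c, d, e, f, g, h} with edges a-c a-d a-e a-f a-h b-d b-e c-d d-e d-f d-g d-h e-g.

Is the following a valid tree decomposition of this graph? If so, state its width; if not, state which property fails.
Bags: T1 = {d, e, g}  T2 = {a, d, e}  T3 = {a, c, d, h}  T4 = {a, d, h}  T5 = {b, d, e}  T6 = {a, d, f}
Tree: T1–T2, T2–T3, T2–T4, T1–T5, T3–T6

No — bags containing vertex h are not connected in the tree.

A tree decomposition must satisfy three properties: every vertex lies in some bag; for every edge, both endpoints lie together in some bag; and for every vertex, the bags containing it form a connected subtree. Here bags containing vertex h are not connected in the tree, so the decomposition is invalid.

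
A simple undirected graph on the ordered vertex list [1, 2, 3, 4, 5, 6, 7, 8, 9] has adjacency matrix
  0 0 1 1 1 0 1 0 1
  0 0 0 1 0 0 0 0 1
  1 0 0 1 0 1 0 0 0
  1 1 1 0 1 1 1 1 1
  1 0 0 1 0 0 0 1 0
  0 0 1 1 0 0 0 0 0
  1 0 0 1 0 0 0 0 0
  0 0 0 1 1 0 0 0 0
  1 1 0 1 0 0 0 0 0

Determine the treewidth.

2

A width-2 tree decomposition is:
Bags: B1 = {4, 5, 8}  B2 = {1, 4, 5}  B3 = {1, 4, 9}  B4 = {2, 4, 9}  B5 = {1, 3, 4}  B6 = {1, 4, 7}  B7 = {3, 4, 6}
Tree: B1–B2, B2–B3, B3–B4, B3–B5, B3–B6, B5–B7
The largest bag has 3 vertices, giving width 2; this decomposition certifies tw(G) ≤ 2. Conversely, {4, 5, 8} is a clique of size 3, and the vertices of any clique must share a bag in every tree decomposition; so some bag has ≥ 3 vertices and tw(G) ≥ 2. Hence tw(G) = 2 exactly.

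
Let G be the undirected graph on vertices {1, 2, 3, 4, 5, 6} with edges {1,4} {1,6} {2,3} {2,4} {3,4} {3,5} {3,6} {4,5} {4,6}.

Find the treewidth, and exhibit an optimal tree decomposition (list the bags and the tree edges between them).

Treewidth 2.
One optimal decomposition is:
Bags: B1 = {2, 3, 4}  B2 = {3, 4, 6}  B3 = {3, 4, 5}  B4 = {1, 4, 6}
Tree: B1–B2, B2–B3, B2–B4

The largest bag has 3 vertices, giving width 2; this decomposition certifies tw(G) ≤ 2. For the lower bound, the 3 vertices {1, 4, 6} are pairwise adjacent, and any tree decomposition puts a clique entirely inside one bag — forcing width ≥ 2. Combining the bounds, tw(G) = 2.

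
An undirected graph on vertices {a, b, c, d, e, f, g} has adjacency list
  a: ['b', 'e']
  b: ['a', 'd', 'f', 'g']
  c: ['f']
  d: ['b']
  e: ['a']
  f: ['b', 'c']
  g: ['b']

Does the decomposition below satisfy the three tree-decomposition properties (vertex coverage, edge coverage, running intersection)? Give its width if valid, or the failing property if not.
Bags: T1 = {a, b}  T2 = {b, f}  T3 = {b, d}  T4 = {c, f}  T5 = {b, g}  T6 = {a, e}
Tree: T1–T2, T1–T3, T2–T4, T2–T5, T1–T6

Yes; width 1.

Vertex coverage: the bags together contain {a, b, c, d, e, f, g}, the full vertex set. Edge coverage: each edge of G has both endpoints in at least one bag. Running intersection: for every vertex, the bags containing it form a connected subtree. All three properties hold, so this is a valid tree decomposition of width max|bag| − 1 = 1, and hence tw(G) ≤ 1.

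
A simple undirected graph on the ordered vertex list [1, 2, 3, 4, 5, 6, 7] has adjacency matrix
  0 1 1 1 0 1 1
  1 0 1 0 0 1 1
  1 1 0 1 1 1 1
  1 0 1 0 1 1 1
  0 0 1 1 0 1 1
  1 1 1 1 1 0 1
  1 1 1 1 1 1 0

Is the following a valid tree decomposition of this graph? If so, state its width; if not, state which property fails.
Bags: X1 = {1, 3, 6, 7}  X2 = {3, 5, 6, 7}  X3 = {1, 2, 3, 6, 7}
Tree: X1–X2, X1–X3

No — vertex 4 appears in no bag.

A tree decomposition must satisfy three properties: every vertex lies in some bag; for every edge, both endpoints lie together in some bag; and for every vertex, the bags containing it form a connected subtree. Here vertex 4 appears in no bag, so the decomposition is invalid.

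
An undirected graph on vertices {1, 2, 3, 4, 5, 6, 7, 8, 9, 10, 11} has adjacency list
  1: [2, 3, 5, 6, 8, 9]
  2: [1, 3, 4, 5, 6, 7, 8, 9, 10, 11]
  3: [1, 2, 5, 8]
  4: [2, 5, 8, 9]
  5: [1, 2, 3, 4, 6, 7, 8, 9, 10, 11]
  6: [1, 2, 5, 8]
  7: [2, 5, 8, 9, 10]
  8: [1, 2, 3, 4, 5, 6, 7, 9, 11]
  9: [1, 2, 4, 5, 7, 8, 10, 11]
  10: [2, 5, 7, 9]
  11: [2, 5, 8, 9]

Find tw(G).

4

A width-4 tree decomposition is:
Bags: B1 = {2, 5, 7, 8, 9}  B2 = {1, 2, 5, 8, 9}  B3 = {1, 2, 3, 5, 8}  B4 = {2, 5, 7, 9, 10}  B5 = {1, 2, 5, 6, 8}  B6 = {2, 5, 8, 9, 11}  B7 = {2, 4, 5, 8, 9}
Tree: B1–B2, B2–B3, B1–B4, B2–B5, B1–B6, B2–B7
The largest bag has 5 vertices, giving width 4; this decomposition certifies tw(G) ≤ 4. On the other hand G contains the 5-clique {1, 2, 5, 8, 9}. A clique must lie in a single bag of any decomposition, so no decomposition can have width below 4. The upper and lower bounds meet at 4, so that is the treewidth.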